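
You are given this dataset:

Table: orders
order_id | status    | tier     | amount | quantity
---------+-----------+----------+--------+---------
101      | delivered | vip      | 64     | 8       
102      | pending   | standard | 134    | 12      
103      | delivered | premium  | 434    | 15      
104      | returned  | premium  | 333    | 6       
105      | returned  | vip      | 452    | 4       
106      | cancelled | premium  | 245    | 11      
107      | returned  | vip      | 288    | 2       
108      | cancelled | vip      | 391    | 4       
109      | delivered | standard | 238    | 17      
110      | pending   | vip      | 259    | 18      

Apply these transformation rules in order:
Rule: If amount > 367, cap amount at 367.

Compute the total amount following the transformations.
2662

Step 1: 3 records have amount > 367
Step 2: These records originally summed to 1277
Step 3: After capping: 3 × 367 = 1101
Step 4: Unaffected records sum: 1561
Step 5: Final sum = 1101 + 1561 = 2662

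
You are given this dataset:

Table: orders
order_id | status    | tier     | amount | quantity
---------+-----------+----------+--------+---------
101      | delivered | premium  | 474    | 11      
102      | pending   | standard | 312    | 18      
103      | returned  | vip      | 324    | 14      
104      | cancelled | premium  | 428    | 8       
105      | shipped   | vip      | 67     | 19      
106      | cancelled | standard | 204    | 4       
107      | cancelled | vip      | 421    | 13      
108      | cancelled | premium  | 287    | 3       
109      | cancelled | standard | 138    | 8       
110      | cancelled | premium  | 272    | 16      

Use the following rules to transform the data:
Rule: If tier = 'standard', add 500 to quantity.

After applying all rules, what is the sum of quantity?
1614

Step 1: Count records where tier = 'standard': 3
Step 2: Total bonus added: 3 × 500 = 1500
Step 3: Original sum of quantity: 114
Step 4: Final sum = 114 + 1500 = 1614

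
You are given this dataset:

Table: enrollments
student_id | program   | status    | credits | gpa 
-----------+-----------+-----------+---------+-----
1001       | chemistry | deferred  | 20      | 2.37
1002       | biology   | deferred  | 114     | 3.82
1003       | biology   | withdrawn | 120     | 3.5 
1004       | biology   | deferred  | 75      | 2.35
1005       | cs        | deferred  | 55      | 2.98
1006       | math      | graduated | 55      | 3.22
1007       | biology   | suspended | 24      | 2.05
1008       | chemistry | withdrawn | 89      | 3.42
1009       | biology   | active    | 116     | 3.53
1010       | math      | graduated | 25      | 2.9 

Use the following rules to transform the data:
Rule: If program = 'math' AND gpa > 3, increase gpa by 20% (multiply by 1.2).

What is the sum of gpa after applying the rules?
30.78

Step 1: Find records where program = 'math' AND gpa > 3
Step 2: 1 records match, summing to 3.22
Step 3: After multiplier: 3.22 × 1.2 = 3.86
Step 4: Unaffected records sum: 26.92
Step 5: Final sum = 3.86 + 26.92 = 30.78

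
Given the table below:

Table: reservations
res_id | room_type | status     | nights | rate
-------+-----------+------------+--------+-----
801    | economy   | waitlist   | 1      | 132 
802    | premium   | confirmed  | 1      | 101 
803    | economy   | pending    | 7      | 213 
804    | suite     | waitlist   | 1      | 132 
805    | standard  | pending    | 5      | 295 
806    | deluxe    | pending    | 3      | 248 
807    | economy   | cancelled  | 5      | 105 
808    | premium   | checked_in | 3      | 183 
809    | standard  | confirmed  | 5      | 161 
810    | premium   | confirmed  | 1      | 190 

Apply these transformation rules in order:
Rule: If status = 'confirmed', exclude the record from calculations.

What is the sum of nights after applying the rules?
25

Step 1: Identify records where status = 'confirmed'
Step 2: The excluded records sum to 7
Step 3: Original total nights = 32
Step 4: Remaining total = 32 - 7 = 25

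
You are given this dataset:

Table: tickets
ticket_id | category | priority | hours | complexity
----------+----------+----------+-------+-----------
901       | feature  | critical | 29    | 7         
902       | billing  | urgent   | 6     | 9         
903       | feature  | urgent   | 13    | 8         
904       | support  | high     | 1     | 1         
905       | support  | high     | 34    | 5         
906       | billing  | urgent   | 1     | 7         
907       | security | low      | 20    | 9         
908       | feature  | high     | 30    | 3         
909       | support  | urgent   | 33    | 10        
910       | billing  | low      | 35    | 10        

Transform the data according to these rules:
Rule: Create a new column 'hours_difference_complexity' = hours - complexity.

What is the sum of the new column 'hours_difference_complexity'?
133

Step 1: For each record, compute hours - complexity
Example calculations:
  29 - 7 = 22
  6 - 9 = -3
  13 - 8 = 5
  ...
Step 2: Sum all derived values
Step 3: Total = 133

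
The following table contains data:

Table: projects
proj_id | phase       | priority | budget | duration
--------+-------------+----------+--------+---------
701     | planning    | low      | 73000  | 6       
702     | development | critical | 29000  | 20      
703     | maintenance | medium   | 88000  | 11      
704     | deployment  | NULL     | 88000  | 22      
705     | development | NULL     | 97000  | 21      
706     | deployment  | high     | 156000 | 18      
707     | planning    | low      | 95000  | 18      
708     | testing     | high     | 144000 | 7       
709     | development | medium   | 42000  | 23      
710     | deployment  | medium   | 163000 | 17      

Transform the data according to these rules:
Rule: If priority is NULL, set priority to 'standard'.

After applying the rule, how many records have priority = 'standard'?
2

Step 1: Count records where priority IS NULL
Step 2: Found 2 records with NULL priority
Step 3: These records will have priority set to 'standard'
Step 4: Records already having priority = 'standard': 0
Step 5: Answer: 2 + 0 = 2 records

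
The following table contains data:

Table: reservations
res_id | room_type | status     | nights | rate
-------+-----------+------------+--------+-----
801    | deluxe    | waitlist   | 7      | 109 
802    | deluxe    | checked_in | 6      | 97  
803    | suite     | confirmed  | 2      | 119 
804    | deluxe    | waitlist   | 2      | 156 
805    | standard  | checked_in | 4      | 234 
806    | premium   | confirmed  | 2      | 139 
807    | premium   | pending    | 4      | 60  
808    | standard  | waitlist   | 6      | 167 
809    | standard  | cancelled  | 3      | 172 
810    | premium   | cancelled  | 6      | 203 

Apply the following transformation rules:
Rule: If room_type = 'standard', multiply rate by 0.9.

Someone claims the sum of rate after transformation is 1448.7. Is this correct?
No, the correct result is 1398.7.

Step 1: Calculate the correct sum after transformation
Step 2: Apply multiplier 0.9 to records where room_type = 'standard'
Step 3: Correct result = 1398.7
Step 4: Claimed result = 1448.7
Step 5: 1398.7 ≠ 1448.7
Conclusion: The claimed result is incorrect. The correct answer is 1398.7.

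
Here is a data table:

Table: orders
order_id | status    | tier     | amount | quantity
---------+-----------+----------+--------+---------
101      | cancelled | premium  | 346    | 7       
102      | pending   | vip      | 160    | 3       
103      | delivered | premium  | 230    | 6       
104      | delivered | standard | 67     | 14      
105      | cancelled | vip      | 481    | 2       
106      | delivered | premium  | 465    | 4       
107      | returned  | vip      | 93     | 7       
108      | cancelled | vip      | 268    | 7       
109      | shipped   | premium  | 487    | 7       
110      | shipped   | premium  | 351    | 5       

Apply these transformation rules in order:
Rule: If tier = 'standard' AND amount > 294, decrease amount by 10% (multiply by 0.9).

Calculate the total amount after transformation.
2948

Step 1: Find records where tier = 'standard' AND amount > 294
Step 2: 0 records match, summing to 0
Step 3: After multiplier: 0 × 0.9 = 0.0
Step 4: Unaffected records sum: 2948
Step 5: Final sum = 0.0 + 2948 = 2948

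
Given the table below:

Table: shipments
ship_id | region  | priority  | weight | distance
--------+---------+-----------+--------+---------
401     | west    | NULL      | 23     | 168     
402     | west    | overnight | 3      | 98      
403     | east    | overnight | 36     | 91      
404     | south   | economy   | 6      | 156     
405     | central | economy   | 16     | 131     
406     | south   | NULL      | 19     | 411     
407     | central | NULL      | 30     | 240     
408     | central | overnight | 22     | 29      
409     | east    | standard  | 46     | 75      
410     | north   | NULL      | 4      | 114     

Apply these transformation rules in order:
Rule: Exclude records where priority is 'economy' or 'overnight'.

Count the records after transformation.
5

Step 1: Count records to exclude
  - 2 (economy) + 3 (overnight) = 5 records
Step 2: Total records: 10
Step 3: Remaining = 10 - 5 = 5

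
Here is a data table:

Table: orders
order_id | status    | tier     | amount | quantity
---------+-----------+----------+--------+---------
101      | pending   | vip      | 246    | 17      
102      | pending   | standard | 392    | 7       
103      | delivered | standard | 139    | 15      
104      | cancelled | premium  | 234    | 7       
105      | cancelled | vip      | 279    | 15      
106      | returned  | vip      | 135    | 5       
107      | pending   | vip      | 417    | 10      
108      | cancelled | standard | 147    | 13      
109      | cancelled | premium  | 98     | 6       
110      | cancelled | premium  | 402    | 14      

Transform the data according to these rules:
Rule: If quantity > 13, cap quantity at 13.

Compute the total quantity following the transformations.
100

Step 1: 4 records have quantity > 13
Step 2: These records originally summed to 61
Step 3: After capping: 4 × 13 = 52
Step 4: Unaffected records sum: 48
Step 5: Final sum = 52 + 48 = 100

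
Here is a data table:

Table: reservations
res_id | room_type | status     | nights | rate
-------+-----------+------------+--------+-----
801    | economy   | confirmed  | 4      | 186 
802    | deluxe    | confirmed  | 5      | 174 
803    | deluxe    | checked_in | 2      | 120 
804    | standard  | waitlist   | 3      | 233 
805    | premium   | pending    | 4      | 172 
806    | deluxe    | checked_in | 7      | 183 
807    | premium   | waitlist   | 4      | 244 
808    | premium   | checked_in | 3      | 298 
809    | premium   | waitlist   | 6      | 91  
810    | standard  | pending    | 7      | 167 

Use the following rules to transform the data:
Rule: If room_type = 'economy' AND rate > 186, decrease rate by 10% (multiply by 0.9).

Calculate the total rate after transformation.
1868

Step 1: Find records where room_type = 'economy' AND rate > 186
Step 2: 0 records match, summing to 0
Step 3: After multiplier: 0 × 0.9 = 0.0
Step 4: Unaffected records sum: 1868
Step 5: Final sum = 0.0 + 1868 = 1868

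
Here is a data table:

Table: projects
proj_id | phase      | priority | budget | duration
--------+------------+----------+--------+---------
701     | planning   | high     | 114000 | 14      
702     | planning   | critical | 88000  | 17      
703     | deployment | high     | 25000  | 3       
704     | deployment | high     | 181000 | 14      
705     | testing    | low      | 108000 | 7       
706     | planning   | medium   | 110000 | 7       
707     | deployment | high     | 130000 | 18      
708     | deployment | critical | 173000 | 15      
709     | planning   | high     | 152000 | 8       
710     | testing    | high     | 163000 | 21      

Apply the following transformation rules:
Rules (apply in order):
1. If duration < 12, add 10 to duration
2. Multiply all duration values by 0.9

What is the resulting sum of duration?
147.6

Step 1: Apply Rule 1 - Add 10 to records with duration < 12
  - 4 records affected: 25 + (4 × 10) = 65
  - Unaffected records: 99
  - Sum after Rule 1: 164
Step 2: Apply Rule 2 - Multiply all by 0.9
  - 164 × 0.9 = 147.6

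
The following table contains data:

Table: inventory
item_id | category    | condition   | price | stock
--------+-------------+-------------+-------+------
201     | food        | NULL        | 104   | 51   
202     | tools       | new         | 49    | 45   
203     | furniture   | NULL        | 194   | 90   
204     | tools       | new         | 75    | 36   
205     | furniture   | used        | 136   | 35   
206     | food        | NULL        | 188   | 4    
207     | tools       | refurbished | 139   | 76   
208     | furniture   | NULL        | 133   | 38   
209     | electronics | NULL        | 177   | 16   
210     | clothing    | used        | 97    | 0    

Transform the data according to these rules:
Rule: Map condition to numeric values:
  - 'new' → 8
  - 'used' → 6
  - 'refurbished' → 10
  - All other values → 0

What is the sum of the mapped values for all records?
38

Step 1: Apply mapping to each record
Step 2: Count by status:
  'new': 2 records × 8 = 16
  'used': 2 records × 6 = 12
  'refurbished': 1 records × 10 = 10
Step 3: Sum all mapped values = 38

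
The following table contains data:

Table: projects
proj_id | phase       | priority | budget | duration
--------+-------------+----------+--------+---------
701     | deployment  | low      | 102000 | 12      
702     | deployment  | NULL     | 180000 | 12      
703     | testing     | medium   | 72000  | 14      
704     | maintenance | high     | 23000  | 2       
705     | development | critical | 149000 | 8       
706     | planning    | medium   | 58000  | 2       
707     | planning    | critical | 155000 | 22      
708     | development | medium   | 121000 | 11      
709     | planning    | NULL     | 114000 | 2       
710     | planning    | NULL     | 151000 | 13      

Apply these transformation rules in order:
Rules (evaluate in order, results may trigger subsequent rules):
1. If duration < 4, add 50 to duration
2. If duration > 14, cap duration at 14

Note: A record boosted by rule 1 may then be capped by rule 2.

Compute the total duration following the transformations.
126

Step 1: Apply rule 1 to records with duration < 4
  - 3 records get bonus of 50
  - Of these, 3 records then exceed 14 and get capped
Step 2: Apply rule 2 to records with duration > 14
  - 1 records (original) are capped
Step 3: Calculate final sum = 126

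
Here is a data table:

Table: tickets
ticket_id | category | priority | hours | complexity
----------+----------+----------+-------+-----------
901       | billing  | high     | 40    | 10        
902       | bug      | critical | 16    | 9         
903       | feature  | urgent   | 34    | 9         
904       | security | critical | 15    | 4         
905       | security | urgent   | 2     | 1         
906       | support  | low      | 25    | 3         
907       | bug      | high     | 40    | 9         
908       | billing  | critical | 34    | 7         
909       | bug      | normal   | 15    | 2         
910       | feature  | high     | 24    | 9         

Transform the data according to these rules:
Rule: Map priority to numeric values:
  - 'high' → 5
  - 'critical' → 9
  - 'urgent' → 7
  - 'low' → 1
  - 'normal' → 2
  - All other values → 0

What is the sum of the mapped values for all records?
59

Step 1: Apply mapping to each record
Step 2: Count by status:
  'high': 3 records × 5 = 15
  'critical': 3 records × 9 = 27
  'urgent': 2 records × 7 = 14
  'low': 1 records × 1 = 1
  'normal': 1 records × 2 = 2
Step 3: Sum all mapped values = 59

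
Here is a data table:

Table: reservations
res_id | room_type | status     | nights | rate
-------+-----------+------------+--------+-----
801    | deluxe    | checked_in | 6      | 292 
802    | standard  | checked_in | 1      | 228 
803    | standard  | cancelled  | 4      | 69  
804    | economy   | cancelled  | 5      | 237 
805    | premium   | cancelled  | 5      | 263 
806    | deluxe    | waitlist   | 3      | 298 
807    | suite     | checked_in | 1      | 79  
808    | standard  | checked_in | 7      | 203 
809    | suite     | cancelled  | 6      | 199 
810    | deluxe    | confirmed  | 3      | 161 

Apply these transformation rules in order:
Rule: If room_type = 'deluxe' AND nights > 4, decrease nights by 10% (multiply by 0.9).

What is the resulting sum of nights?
40.4

Step 1: Find records where room_type = 'deluxe' AND nights > 4
Step 2: 1 records match, summing to 6
Step 3: After multiplier: 6 × 0.9 = 5.4
Step 4: Unaffected records sum: 35
Step 5: Final sum = 5.4 + 35 = 40.4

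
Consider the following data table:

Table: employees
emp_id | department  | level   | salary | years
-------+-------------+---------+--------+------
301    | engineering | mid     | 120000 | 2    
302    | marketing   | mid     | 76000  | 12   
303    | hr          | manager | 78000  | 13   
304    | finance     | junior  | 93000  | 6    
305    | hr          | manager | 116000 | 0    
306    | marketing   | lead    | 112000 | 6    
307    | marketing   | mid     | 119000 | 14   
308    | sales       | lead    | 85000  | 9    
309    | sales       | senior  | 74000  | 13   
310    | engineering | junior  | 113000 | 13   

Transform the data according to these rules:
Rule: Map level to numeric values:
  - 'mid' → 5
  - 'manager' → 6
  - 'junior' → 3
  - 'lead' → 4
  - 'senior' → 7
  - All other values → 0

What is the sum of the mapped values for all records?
48

Step 1: Apply mapping to each record
Step 2: Count by status:
  'mid': 3 records × 5 = 15
  'manager': 2 records × 6 = 12
  'junior': 2 records × 3 = 6
  'lead': 2 records × 4 = 8
  'senior': 1 records × 7 = 7
Step 3: Sum all mapped values = 48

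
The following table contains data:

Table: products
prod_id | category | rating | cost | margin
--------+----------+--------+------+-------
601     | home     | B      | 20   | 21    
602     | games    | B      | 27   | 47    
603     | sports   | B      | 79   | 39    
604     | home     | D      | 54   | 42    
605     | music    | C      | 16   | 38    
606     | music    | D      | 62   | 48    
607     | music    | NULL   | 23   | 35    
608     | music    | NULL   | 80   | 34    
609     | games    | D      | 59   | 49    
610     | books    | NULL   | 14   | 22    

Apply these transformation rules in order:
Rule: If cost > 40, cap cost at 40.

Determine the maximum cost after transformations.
40

Step 1: Original maximum cost = 80
Step 2: Apply cap at 40
Step 3: 5 records had cost > 40 and were capped
Step 4: Maximum after transformation = 40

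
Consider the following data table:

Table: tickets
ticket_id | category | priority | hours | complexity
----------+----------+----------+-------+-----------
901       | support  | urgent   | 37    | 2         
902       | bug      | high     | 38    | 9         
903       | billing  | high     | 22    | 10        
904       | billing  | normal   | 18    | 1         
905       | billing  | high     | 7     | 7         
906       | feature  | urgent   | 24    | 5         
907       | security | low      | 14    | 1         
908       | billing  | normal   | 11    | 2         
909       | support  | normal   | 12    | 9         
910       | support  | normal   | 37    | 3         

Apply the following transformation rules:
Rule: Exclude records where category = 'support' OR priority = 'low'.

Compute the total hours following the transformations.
120

Step 1: Find records where category = 'support' OR priority = 'low'
Step 2: 4 records match, summing to 100
Step 3: Original sum: 220
Step 4: Remaining sum = 220 - 100 = 120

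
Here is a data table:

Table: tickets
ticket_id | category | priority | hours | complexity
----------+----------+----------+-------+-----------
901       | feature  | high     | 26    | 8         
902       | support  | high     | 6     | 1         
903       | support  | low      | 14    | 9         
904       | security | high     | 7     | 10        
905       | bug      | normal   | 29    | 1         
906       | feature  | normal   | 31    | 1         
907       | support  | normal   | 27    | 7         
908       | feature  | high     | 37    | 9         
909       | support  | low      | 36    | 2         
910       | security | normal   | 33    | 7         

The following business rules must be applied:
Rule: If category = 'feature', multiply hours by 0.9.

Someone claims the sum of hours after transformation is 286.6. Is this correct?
No, the correct result is 236.6.

Step 1: Calculate the correct sum after transformation
Step 2: Apply multiplier 0.9 to records where category = 'feature'
Step 3: Correct result = 236.6
Step 4: Claimed result = 286.6
Step 5: 236.6 ≠ 286.6
Conclusion: The claimed result is incorrect. The correct answer is 236.6.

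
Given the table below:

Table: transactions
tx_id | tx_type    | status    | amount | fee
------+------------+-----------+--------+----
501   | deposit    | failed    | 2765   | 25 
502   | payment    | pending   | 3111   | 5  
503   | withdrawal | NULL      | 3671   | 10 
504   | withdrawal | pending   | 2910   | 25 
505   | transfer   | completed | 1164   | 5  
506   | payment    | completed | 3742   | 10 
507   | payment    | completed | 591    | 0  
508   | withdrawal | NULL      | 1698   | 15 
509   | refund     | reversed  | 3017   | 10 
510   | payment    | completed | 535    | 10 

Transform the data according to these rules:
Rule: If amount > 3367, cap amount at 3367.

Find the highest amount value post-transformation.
3367

Step 1: Original maximum amount = 3742
Step 2: Apply cap at 3367
Step 3: 2 records had amount > 3367 and were capped
Step 4: Maximum after transformation = 3367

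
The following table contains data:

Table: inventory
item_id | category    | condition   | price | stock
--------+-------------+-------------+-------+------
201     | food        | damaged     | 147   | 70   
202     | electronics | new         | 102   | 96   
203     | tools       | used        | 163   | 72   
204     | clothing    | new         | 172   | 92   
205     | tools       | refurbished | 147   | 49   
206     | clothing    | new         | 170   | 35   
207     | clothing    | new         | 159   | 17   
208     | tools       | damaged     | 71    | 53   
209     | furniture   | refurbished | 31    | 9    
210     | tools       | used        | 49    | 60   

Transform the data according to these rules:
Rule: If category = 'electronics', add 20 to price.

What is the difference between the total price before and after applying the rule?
20

Step 1: Original sum of price = 1211
Step 2: 1 records have category = 'electronics'
Step 3: Each affected record changes by 20
Step 4: Total change = 1 × 20 = 20
Step 5: New sum = 1211 + 20 = 1231
Step 6: Difference = |1231 - 1211| = 20
        (Sum increased by 20)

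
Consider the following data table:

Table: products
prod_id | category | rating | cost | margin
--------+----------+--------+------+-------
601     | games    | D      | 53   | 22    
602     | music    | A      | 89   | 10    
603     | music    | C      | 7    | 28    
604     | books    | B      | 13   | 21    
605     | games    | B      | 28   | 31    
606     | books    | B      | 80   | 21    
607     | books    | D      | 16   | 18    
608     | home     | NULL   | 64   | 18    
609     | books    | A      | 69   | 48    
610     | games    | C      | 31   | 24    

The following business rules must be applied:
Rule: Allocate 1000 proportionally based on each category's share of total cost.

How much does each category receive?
books: 395.56, games: 248.89, home: 142.22, music: 213.33

Step 1: Calculate total cost = 450
Step 2: Calculate each category's proportion:
  books: 178/450 = 39.56% → 395.56
  games: 112/450 = 24.89% → 248.89
  home: 64/450 = 14.22% → 142.22
  music: 96/450 = 21.33% → 213.33
Step 3: Verify: sum of allocations ≈ 1000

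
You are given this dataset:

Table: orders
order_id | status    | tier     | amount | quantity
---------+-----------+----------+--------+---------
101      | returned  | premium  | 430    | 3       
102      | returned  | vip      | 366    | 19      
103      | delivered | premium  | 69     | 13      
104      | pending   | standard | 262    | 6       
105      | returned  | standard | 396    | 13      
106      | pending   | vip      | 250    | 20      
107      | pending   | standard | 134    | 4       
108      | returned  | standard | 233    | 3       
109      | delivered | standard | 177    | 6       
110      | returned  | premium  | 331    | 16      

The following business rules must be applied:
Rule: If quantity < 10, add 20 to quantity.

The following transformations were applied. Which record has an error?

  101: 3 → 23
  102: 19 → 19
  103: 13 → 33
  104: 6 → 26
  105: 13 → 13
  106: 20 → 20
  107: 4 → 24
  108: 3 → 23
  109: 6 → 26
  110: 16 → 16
Record 103 has an error. The correct transformed value should be 13, not 33.

Step 1: Check each record against the rule
Step 2: Record 103 has quantity = 13
Step 3: Since 13 >= 10, the bonus should not have been applied
Step 4: Correct value = 13, but claimed value = 33
Conclusion: Record 103 has the error.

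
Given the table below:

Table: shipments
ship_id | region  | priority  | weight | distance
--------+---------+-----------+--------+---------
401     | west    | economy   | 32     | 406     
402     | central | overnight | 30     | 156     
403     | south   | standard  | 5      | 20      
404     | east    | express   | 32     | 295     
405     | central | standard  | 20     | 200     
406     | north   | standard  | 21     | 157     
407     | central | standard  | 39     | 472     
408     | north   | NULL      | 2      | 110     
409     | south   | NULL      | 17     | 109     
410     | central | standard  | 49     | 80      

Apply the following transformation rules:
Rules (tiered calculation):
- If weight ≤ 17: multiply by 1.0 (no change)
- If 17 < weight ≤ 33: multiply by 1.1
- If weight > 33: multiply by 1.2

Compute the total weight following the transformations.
278.1

Step 1: Tier 1 (weight ≤ 17): 3 records, sum = 24 × 1.0 = 24.0
Step 2: Tier 2 (17 < weight ≤ 33): 5 records, sum = 135 × 1.1 = 148.5
Step 3: Tier 3 (weight > 33): 2 records, sum = 88 × 1.2 = 105.6
Step 4: Final sum = 24.0 + 148.5 + 105.6 = 278.1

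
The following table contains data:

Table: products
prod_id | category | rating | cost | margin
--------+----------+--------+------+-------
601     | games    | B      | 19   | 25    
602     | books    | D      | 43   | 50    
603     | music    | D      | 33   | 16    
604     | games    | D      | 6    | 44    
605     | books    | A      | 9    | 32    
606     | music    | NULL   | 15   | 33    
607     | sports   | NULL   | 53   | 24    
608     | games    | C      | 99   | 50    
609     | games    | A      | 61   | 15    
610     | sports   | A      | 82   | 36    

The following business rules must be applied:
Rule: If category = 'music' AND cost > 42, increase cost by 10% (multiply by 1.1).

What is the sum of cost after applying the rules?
420

Step 1: Find records where category = 'music' AND cost > 42
Step 2: 0 records match, summing to 0
Step 3: After multiplier: 0 × 1.1 = 0.0
Step 4: Unaffected records sum: 420
Step 5: Final sum = 0.0 + 420 = 420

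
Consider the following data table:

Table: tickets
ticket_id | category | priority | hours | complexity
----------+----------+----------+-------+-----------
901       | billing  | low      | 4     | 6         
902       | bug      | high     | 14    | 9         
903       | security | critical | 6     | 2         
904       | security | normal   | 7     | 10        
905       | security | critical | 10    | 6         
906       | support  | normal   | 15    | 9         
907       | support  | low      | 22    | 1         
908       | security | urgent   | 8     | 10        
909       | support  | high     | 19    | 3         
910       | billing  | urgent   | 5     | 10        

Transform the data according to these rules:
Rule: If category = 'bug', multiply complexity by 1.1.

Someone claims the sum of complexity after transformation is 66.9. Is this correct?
Yes, the result is correct.

Step 1: Calculate the correct sum after transformation
Step 2: Apply multiplier 1.1 to records where category = 'bug'
Step 3: Correct result = 66.9
Step 4: Claimed result = 66.9
Step 5: 66.9 = 66.9 ✓
Conclusion: The claimed result is correct.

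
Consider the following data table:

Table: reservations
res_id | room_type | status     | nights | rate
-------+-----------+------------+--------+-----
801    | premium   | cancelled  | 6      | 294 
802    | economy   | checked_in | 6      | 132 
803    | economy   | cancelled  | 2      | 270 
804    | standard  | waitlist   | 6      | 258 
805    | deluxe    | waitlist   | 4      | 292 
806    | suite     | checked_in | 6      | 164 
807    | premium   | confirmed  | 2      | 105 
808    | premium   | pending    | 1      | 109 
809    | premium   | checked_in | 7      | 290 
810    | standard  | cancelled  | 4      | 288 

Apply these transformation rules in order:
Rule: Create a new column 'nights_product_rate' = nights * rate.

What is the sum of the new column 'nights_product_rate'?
10297

Step 1: For each record, compute nights * rate
Example calculations:
  6 * 294 = 1764
  6 * 132 = 792
  2 * 270 = 540
  ...
Step 2: Sum all derived values
Step 3: Total = 10297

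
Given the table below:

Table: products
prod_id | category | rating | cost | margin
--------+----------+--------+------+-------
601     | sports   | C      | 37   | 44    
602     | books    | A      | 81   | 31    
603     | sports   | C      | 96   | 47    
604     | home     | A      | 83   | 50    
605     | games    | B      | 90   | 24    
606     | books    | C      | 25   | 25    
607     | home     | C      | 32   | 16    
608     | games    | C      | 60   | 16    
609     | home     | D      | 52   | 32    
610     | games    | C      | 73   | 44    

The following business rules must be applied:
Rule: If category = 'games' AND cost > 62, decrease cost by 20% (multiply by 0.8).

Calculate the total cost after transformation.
596.4

Step 1: Find records where category = 'games' AND cost > 62
Step 2: 2 records match, summing to 163
Step 3: After multiplier: 163 × 0.8 = 130.4
Step 4: Unaffected records sum: 466
Step 5: Final sum = 130.4 + 466 = 596.4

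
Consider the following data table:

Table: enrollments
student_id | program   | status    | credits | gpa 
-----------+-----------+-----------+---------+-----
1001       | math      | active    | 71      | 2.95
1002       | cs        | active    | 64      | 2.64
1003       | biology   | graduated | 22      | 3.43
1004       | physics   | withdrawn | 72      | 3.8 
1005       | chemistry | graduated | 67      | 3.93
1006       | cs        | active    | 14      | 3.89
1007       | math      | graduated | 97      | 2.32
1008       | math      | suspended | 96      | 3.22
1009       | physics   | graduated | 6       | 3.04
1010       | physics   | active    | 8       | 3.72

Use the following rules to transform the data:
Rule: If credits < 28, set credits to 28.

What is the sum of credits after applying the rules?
579

Step 1: 4 records have credits < 28
Step 2: These records originally summed to 50
Step 3: After setting to minimum: 4 × 28 = 112
Step 4: Unaffected records sum: 467
Step 5: Final sum = 112 + 467 = 579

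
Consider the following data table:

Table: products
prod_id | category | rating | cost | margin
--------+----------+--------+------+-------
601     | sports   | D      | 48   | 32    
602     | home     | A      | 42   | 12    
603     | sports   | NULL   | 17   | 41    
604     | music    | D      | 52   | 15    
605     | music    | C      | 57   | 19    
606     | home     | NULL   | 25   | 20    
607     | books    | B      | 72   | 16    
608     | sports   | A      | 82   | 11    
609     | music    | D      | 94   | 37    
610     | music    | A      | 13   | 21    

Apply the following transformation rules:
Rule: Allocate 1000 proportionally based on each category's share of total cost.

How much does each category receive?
books: 143.43, home: 133.47, music: 430.28, sports: 292.83

Step 1: Calculate total cost = 502
Step 2: Calculate each category's proportion:
  books: 72/502 = 14.34% → 143.43
  home: 67/502 = 13.35% → 133.47
  music: 216/502 = 43.03% → 430.28
  sports: 147/502 = 29.28% → 292.83
Step 3: Verify: sum of allocations ≈ 1000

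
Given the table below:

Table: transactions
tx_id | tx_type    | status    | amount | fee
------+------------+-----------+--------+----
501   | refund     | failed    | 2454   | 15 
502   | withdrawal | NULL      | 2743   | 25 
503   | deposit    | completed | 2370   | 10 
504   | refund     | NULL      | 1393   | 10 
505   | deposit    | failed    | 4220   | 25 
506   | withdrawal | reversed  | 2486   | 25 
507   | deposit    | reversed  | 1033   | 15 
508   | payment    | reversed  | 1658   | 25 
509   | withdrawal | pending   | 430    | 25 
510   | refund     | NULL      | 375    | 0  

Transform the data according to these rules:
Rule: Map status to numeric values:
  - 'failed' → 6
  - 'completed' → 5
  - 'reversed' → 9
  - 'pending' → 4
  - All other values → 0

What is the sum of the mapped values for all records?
48

Step 1: Apply mapping to each record
Step 2: Count by status:
  'failed': 2 records × 6 = 12
  'completed': 1 records × 5 = 5
  'reversed': 3 records × 9 = 27
  'pending': 1 records × 4 = 4
Step 3: Sum all mapped values = 48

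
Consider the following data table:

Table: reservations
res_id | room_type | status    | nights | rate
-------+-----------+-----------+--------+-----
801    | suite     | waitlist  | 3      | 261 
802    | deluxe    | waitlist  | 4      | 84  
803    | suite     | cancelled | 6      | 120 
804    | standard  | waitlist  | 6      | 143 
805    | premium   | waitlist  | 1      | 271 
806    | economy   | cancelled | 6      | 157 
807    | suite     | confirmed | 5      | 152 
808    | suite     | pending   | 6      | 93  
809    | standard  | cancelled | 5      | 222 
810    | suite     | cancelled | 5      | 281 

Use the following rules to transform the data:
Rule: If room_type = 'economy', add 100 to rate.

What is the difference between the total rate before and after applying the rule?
100

Step 1: Original sum of rate = 1784
Step 2: 1 records have room_type = 'economy'
Step 3: Each affected record changes by 100
Step 4: Total change = 1 × 100 = 100
Step 5: New sum = 1784 + 100 = 1884
Step 6: Difference = |1884 - 1784| = 100
        (Sum increased by 100)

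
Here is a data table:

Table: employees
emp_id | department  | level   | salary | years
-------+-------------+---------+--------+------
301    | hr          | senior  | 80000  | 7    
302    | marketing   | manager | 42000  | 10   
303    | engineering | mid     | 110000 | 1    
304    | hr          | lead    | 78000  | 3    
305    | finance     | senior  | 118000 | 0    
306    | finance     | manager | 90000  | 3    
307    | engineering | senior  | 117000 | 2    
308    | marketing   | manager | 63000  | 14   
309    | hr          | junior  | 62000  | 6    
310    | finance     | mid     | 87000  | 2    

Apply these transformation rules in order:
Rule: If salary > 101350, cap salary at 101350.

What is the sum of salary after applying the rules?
806050

Step 1: 3 records have salary > 101350
Step 2: These records originally summed to 345000
Step 3: After capping: 3 × 101350 = 304050
Step 4: Unaffected records sum: 502000
Step 5: Final sum = 304050 + 502000 = 806050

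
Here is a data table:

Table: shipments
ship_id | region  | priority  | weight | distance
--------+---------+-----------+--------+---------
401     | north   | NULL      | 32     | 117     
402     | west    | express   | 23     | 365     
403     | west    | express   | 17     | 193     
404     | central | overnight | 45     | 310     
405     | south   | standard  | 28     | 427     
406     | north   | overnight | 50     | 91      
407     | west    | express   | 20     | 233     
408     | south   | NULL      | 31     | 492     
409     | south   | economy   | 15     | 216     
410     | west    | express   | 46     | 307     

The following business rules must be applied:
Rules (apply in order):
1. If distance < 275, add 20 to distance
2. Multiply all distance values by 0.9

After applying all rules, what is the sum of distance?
2565.9

Step 1: Apply Rule 1 - Add 20 to records with distance < 275
  - 5 records affected: 850 + (5 × 20) = 950
  - Unaffected records: 1901
  - Sum after Rule 1: 2851
Step 2: Apply Rule 2 - Multiply all by 0.9
  - 2851 × 0.9 = 2565.9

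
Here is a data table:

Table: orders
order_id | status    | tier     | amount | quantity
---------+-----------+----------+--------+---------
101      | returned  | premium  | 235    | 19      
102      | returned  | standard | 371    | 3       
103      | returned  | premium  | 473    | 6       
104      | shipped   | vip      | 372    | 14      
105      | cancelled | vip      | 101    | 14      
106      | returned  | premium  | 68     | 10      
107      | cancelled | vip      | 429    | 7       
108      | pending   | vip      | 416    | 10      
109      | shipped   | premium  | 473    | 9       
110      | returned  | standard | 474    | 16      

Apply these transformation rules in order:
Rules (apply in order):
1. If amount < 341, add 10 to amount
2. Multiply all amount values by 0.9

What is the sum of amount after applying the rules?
3097.8

Step 1: Apply Rule 1 - Add 10 to records with amount < 341
  - 3 records affected: 404 + (3 × 10) = 434
  - Unaffected records: 3008
  - Sum after Rule 1: 3442
Step 2: Apply Rule 2 - Multiply all by 0.9
  - 3442 × 0.9 = 3097.8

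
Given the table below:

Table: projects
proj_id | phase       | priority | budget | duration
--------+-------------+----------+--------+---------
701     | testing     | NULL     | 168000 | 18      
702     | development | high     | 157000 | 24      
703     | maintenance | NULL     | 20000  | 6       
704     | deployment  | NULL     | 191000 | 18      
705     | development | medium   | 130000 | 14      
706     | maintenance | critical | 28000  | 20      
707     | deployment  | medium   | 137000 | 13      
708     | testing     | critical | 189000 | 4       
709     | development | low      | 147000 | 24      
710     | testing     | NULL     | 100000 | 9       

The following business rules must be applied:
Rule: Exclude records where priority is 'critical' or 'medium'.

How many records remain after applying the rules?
6

Step 1: Count records to exclude
  - 2 (critical) + 2 (medium) = 4 records
Step 2: Total records: 10
Step 3: Remaining = 10 - 4 = 6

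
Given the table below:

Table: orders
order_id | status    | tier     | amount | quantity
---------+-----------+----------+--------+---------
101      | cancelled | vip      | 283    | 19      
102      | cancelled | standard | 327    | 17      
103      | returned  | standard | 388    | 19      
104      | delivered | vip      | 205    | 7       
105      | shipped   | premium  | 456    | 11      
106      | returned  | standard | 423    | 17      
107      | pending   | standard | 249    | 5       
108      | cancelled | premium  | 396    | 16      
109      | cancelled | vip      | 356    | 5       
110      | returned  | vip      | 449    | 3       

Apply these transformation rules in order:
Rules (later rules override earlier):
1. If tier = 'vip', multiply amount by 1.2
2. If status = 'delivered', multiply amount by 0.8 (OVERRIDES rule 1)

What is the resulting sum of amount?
3708.6

Step 1: Rule 2 takes priority for records with status = 'delivered'
  - 1 records: 205 × 0.8 = 164.0
Step 2: Rule 1 applies to remaining records with tier = 'vip'
  - 3 records: 1088 × 1.2 = 1305.6
Step 3: Other records unchanged: 2239
Step 4: Final sum = 164.0 + 1305.6 + 2239 = 3708.6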